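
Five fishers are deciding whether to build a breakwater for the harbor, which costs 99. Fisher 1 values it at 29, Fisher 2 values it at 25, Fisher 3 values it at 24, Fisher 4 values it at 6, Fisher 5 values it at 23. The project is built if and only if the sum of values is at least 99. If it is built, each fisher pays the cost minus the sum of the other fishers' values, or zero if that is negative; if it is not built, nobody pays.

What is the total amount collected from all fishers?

Total value 107 ≥ cost 99, so it is built.
Fisher 1: others sum to 78; max(0, 99 - 78) = 21.
Fisher 2: others sum to 82; max(0, 99 - 82) = 17.
Fisher 3: others sum to 83; max(0, 99 - 83) = 16.
Fisher 4: others sum to 101; max(0, 99 - 101) = 0.
Fisher 5: others sum to 84; max(0, 99 - 84) = 15.
Total collected = 21 + 17 + 16 + 0 + 15 = 69.

69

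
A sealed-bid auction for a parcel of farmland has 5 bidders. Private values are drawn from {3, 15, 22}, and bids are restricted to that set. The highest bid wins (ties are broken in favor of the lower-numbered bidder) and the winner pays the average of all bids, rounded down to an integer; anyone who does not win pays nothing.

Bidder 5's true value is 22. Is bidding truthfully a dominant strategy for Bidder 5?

Consider the case where Bidder 1 bids 3, Bidder 2 bids 3, Bidder 3 bids 3 and Bidder 4 bids 3.
Truthful bid 22: wins, pays 6, utility 22 - 6 = 16.
Bid 15 instead: wins, pays 5, utility 22 - 5 = 17.
Since 17 > 16, bidding 15 is strictly better here, so truthful bidding is not dominant.

No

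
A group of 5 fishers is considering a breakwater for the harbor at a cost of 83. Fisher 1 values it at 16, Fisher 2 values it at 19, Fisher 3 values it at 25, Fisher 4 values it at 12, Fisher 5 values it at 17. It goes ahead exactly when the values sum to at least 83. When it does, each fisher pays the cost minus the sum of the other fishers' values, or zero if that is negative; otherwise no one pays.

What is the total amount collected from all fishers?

Total value 89 ≥ cost 83, so it is built.
Fisher 1: others sum to 73; max(0, 83 - 73) = 10.
Fisher 2: others sum to 70; max(0, 83 - 70) = 13.
Fisher 3: others sum to 64; max(0, 83 - 64) = 19.
Fisher 4: others sum to 77; max(0, 83 - 77) = 6.
Fisher 5: others sum to 72; max(0, 83 - 72) = 11.
Total collected = 10 + 13 + 19 + 6 + 11 = 59.

59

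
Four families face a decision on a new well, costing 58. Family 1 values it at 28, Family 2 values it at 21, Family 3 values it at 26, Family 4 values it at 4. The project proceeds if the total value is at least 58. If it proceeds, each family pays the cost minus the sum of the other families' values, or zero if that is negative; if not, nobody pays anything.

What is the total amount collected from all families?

Total value 79 ≥ cost 58, so it is built.
Family 1: others sum to 51; max(0, 58 - 51) = 7.
Family 2: others sum to 58; max(0, 58 - 58) = 0.
Family 3: others sum to 53; max(0, 58 - 53) = 5.
Family 4: others sum to 75; max(0, 58 - 75) = 0.
Total collected = 7 + 0 + 5 + 0 = 12.

12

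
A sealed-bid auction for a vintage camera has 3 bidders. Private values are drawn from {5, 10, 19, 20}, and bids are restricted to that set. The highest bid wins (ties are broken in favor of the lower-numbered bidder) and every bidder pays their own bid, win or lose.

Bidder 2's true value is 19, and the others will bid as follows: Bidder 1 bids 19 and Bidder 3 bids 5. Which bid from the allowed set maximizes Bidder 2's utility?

20

Bid 5: loses but pays 5, utility -5.
Bid 10: loses but pays 10, utility -10.
Bid 19: loses but pays 19, utility -19.
Bid 20: wins, pays 20, utility 19 - 20 = -1.
The best choice is 20 with utility -1.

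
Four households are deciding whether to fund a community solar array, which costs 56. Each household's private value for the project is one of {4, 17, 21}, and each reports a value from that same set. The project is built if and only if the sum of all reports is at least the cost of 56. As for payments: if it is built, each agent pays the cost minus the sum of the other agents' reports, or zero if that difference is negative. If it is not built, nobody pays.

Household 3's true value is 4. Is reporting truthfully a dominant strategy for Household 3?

Yes

Check each profile of the others' reports and compare truth against every alternative report.
Others report (4, 17, 21): truth gives 0, best alternative gives -10.
Others report (4, 21, 17): truth gives 0, best alternative gives -10.
Others report (17, 4, 21): truth gives 0, best alternative gives -10.
Others report (17, 21, 4): truth gives 0, best alternative gives -10.
Others report (21, 4, 17): truth gives 0, best alternative gives -10.
Others report (21, 17, 4): truth gives 0, best alternative gives -10.
(Remaining 21 profiles checked similarly; truth is weakly best in each.)
In every case the truthful report is at least as good as any alternative, so it is a dominant strategy.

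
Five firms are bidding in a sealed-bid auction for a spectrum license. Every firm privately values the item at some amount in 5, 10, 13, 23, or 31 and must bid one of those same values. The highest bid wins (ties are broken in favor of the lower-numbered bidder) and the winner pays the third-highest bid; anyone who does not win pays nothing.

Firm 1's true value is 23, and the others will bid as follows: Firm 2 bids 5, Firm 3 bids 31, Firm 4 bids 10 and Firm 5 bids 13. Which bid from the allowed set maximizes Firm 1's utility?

31

Bid 5: loses, pays 0, utility 0.
Bid 10: loses, pays 0, utility 0.
Bid 13: loses, pays 0, utility 0.
Bid 23: loses, pays 0, utility 0.
Bid 31: wins, pays 13, utility 23 - 13 = 10.
The best choice is 31 with utility 10.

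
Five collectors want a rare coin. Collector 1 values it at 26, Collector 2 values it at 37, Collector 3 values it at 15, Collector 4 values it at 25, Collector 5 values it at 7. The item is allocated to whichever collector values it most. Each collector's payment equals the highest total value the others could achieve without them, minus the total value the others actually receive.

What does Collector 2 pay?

26

Collector 2 has the highest value and receives the item.
Without Collector 2, the item would go to the next-highest value, 26, so the others could achieve 26.
With Collector 2 present and winning, the others receive nothing, so their total is 0.
Payment = 26 - 0 = 26.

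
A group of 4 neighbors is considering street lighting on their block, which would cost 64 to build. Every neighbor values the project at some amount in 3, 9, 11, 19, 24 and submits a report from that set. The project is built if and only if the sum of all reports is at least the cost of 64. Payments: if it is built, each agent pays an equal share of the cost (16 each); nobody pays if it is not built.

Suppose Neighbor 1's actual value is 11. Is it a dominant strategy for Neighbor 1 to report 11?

No

Consider the case where Neighbor 2 reports 9, Neighbor 3 reports 24 and Neighbor 4 reports 24.
Truthful report 11: project built, pays 16, utility 11 - 16 = -5.
Report 3 instead: project not built, utility 0.
Since 0 > -5, reporting 3 is strictly better here, so truthful reporting is not dominant.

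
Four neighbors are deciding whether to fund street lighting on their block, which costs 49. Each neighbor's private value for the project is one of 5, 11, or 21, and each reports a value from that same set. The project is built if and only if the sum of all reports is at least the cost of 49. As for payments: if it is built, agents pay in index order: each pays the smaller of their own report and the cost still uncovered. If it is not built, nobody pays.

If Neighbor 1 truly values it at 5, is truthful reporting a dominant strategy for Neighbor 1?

Yes

Check each profile of the others' reports and compare truth against every alternative report.
Others report (5, 21, 21): truth gives 0, best alternative gives -6.
Others report (11, 11, 21): truth gives 0, best alternative gives -6.
Others report (11, 21, 11): truth gives 0, best alternative gives -6.
Others report (11, 21, 21): truth gives 0, best alternative gives -6.
Others report (21, 5, 21): truth gives 0, best alternative gives -6.
Others report (21, 11, 11): truth gives 0, best alternative gives -6.
(Remaining 21 profiles checked similarly; truth is weakly best in each.)
In every case the truthful report is at least as good as any alternative, so it is a dominant strategy.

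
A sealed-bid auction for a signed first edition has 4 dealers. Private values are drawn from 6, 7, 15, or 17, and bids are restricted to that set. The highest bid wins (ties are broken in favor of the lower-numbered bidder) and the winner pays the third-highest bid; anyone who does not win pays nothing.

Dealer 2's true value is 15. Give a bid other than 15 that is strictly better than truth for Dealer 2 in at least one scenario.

17

Suppose Dealer 1 bids 6, Dealer 3 bids 6 and Dealer 4 bids 17.
Bid 15: loses, pays 0, utility 0.
Bid 17: wins, pays 6, utility 15 - 6 = 9.
So bidding 17 beats truth here (9 > 0).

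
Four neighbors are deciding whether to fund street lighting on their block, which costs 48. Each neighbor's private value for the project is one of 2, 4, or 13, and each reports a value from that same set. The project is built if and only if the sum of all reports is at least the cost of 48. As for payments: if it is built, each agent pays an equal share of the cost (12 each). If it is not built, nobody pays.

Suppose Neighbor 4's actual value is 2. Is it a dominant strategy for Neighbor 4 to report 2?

Yes

Check each profile of the others' reports and compare truth against every alternative report.
Others report (2, 2, 2): truth gives 0, best alternative gives 0.
Others report (2, 2, 4): truth gives 0, best alternative gives 0.
Others report (2, 2, 13): truth gives 0, best alternative gives 0.
Others report (2, 4, 2): truth gives 0, best alternative gives 0.
Others report (2, 4, 4): truth gives 0, best alternative gives 0.
Others report (2, 4, 13): truth gives 0, best alternative gives 0.
(Remaining 21 profiles checked similarly; truth is weakly best in each.)
In every case the truthful report is at least as good as any alternative, so it is a dominant strategy.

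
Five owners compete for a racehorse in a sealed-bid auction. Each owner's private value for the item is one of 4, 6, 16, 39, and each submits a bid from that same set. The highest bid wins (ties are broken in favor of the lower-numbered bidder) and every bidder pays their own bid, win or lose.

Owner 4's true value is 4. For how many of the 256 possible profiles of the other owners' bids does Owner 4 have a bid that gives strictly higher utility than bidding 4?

2

Others bid (4, 4, 4, 4): truth gives -4; bid 6 gives -2 > -4. Violating.
Others bid (4, 4, 4, 6): truth gives -4; bid 6 gives -2 > -4. Violating.
Others bid (4, 4, 4, 16): truth gives -4; no alternative beats it.
Others bid (4, 4, 4, 39): truth gives -4; no alternative beats it.
(Checking all 256 profiles: 2 have a profitable deviation, 254 do not.)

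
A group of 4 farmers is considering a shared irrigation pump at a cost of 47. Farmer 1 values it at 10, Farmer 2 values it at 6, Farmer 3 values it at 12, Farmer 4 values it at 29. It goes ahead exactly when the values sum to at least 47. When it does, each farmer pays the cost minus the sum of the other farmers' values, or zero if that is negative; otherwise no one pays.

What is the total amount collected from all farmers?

21

Total value 57 ≥ cost 47, so it is built.
Farmer 1: others sum to 47; max(0, 47 - 47) = 0.
Farmer 2: others sum to 51; max(0, 47 - 51) = 0.
Farmer 3: others sum to 45; max(0, 47 - 45) = 2.
Farmer 4: others sum to 28; max(0, 47 - 28) = 19.
Total collected = 0 + 0 + 2 + 19 = 21.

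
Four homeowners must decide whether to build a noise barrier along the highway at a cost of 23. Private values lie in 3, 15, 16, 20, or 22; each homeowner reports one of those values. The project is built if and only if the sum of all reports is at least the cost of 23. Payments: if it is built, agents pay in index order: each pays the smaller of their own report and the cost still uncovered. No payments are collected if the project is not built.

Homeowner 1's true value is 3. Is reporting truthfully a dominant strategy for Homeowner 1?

Yes

Check each profile of the others' reports and compare truth against every alternative report.
Others report (3, 3, 3): truth gives 0, best alternative gives -12.
Others report (3, 3, 15): truth gives 0, best alternative gives -12.
Others report (3, 3, 16): truth gives 0, best alternative gives -12.
Others report (3, 3, 20): truth gives 0, best alternative gives -12.
Others report (3, 3, 22): truth gives 0, best alternative gives -12.
Others report (3, 15, 3): truth gives 0, best alternative gives -12.
(Remaining 119 profiles checked similarly; truth is weakly best in each.)
In every case the truthful report is at least as good as any alternative, so it is a dominant strategy.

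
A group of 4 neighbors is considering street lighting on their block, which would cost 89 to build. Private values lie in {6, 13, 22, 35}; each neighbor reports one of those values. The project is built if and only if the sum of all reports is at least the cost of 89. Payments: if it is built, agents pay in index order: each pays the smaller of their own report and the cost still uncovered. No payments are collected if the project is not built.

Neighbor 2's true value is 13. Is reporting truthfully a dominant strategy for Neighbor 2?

No

Consider the case where Neighbor 1 reports 13, Neighbor 3 reports 35 and Neighbor 4 reports 35.
Truthful report 13: project built, pays 13, utility 13 - 13 = 0.
Report 6 instead: project built, pays 6, utility 13 - 6 = 7.
Since 7 > 0, reporting 6 is strictly better here, so truthful reporting is not dominant.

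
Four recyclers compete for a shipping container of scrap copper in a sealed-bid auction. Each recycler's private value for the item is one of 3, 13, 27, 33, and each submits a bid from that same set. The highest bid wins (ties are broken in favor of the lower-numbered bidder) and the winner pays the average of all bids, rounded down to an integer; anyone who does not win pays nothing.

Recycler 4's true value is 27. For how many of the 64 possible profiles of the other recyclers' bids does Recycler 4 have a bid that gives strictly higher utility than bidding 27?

19

Others bid (3, 3, 3): truth gives 18; bid 13 gives 22 > 18. Violating.
Others bid (3, 3, 27): truth gives 0; bid 33 gives 11 > 0. Violating.
Others bid (3, 13, 27): truth gives 0; bid 33 gives 8 > 0. Violating.
Others bid (3, 27, 3): truth gives 0; bid 33 gives 11 > 0. Violating.
Others bid (3, 3, 13): truth gives 16; no alternative beats it.
Others bid (3, 3, 33): truth gives 0; no alternative beats it.
(Checking all 64 profiles: 19 have a profitable deviation, 45 do not.)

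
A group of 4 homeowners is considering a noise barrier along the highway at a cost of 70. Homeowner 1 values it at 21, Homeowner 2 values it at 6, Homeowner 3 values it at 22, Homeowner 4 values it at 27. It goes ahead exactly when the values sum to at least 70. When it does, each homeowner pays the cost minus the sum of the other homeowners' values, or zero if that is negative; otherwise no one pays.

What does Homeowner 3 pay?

Total value 76 ≥ cost 70, so the project is built.
The other homeowners' values sum to 54.
Cost minus that sum is 70 - 54 = 16.

16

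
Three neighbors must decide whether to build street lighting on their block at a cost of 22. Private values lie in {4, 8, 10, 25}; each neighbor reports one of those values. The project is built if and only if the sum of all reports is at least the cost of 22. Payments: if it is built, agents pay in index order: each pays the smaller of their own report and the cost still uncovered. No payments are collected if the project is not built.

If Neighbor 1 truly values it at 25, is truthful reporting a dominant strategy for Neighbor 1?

Consider the case where Neighbor 2 reports 4 and Neighbor 3 reports 8.
Truthful report 25: project built, pays 22, utility 25 - 22 = 3.
Report 10 instead: project built, pays 10, utility 25 - 10 = 15.
Since 15 > 3, reporting 10 is strictly better here, so truthful reporting is not dominant.

No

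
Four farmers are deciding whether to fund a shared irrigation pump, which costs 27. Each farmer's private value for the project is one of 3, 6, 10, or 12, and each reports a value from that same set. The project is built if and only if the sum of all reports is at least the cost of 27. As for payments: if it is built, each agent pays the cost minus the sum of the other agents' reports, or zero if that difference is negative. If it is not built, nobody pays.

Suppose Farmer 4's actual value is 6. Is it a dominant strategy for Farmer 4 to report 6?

Check each profile of the others' reports and compare truth against every alternative report.
Others report (3, 12, 12): truth gives 6, best alternative gives 6.
Others report (6, 10, 12): truth gives 6, best alternative gives 6.
Others report (6, 12, 10): truth gives 6, best alternative gives 6.
Others report (6, 12, 12): truth gives 6, best alternative gives 6.
Others report (10, 6, 12): truth gives 6, best alternative gives 6.
Others report (10, 10, 10): truth gives 6, best alternative gives 6.
(Remaining 58 profiles checked similarly; truth is weakly best in each.)
In every case the truthful report is at least as good as any alternative, so it is a dominant strategy.

Yes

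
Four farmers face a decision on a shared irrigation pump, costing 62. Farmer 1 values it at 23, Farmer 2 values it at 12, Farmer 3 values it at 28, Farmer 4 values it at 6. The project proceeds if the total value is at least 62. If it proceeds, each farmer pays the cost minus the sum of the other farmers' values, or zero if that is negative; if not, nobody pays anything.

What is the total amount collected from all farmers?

Total value 69 ≥ cost 62, so it is built.
Farmer 1: others sum to 46; max(0, 62 - 46) = 16.
Farmer 2: others sum to 57; max(0, 62 - 57) = 5.
Farmer 3: others sum to 41; max(0, 62 - 41) = 21.
Farmer 4: others sum to 63; max(0, 62 - 63) = 0.
Total collected = 16 + 5 + 21 + 0 = 42.

42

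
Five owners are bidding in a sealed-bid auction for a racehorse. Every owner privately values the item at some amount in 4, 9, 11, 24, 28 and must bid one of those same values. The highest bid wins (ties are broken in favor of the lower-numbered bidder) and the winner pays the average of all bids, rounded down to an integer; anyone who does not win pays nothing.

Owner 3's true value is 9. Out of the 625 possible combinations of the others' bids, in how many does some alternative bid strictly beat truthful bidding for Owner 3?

Others bid (4, 4, 4, 11): truth gives 0; bid 11 gives 3 > 0. Violating.
Others bid (4, 4, 9, 11): truth gives 0; bid 11 gives 2 > 0. Violating.
Others bid (4, 4, 11, 4): truth gives 0; bid 11 gives 3 > 0. Violating.
Others bid (4, 4, 11, 9): truth gives 0; bid 11 gives 2 > 0. Violating.
Others bid (4, 4, 4, 4): truth gives 4; no alternative beats it.
Others bid (4, 4, 4, 9): truth gives 3; no alternative beats it.
(Checking all 625 profiles: 26 have a profitable deviation, 599 do not.)

26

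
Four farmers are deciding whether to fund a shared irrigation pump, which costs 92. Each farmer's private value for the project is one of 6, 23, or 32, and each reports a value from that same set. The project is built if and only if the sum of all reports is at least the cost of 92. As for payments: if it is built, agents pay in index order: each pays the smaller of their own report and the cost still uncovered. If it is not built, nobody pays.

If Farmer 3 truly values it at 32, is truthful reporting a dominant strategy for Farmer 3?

Consider the case where Farmer 1 reports 6, Farmer 2 reports 32 and Farmer 4 reports 32.
Truthful report 32: project built, pays 32, utility 32 - 32 = 0.
Report 23 instead: project built, pays 23, utility 32 - 23 = 9.
Since 9 > 0, reporting 23 is strictly better here, so truthful reporting is not dominant.

No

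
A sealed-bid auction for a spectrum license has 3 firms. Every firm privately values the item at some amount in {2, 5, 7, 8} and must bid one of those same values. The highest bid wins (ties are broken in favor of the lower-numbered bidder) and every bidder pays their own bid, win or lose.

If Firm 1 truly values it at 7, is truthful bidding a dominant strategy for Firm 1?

Consider the case where Firm 2 bids 2 and Firm 3 bids 2.
Truthful bid 7: wins, pays 7, utility 7 - 7 = 0.
Bid 2 instead: wins, pays 2, utility 7 - 2 = 5.
Since 5 > 0, bidding 2 is strictly better here, so truthful bidding is not dominant.

No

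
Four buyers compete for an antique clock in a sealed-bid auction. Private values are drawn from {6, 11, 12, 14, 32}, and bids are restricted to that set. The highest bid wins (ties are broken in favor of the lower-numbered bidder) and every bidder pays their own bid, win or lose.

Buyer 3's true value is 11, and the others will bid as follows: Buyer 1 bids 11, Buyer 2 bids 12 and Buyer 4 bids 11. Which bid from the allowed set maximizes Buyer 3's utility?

14

Bid 6: loses but pays 6, utility -6.
Bid 11: loses but pays 11, utility -11.
Bid 12: loses but pays 12, utility -12.
Bid 14: wins, pays 14, utility 11 - 14 = -3.
Bid 32: wins, pays 32, utility 11 - 32 = -21.
The best choice is 14 with utility -3.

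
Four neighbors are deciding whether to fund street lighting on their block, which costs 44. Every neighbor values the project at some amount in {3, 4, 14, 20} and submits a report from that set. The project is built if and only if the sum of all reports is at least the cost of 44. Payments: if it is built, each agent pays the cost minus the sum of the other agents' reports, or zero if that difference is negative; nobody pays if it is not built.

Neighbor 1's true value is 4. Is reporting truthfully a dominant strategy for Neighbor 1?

Yes

Check each profile of the others' reports and compare truth against every alternative report.
Others report (4, 20, 20): truth gives 4, best alternative gives 4.
Others report (14, 14, 20): truth gives 4, best alternative gives 4.
Others report (14, 20, 14): truth gives 4, best alternative gives 4.
Others report (14, 20, 20): truth gives 4, best alternative gives 4.
Others report (20, 4, 20): truth gives 4, best alternative gives 4.
Others report (20, 14, 14): truth gives 4, best alternative gives 4.
(Remaining 58 profiles checked similarly; truth is weakly best in each.)
In every case the truthful report is at least as good as any alternative, so it is a dominant strategy.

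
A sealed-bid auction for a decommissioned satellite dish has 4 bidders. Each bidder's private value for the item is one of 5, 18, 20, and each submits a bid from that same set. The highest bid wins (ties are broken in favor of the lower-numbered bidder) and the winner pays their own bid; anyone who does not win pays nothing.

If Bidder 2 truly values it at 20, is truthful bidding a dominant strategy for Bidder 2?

Consider the case where Bidder 1 bids 5, Bidder 3 bids 5 and Bidder 4 bids 5.
Truthful bid 20: wins, pays 20, utility 20 - 20 = 0.
Bid 18 instead: wins, pays 18, utility 20 - 18 = 2.
Since 2 > 0, bidding 18 is strictly better here, so truthful bidding is not dominant.

No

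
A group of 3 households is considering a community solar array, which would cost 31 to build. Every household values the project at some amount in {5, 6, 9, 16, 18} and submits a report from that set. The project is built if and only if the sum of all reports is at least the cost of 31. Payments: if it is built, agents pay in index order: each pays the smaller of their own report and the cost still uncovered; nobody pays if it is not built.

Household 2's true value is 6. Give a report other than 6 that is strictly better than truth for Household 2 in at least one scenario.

Suppose Household 1 reports 9 and Household 3 reports 18.
Report 6: project built, pays 6, utility 6 - 6 = 0.
Report 5: project built, pays 5, utility 6 - 5 = 1.
So reporting 5 beats truth here (1 > 0).

5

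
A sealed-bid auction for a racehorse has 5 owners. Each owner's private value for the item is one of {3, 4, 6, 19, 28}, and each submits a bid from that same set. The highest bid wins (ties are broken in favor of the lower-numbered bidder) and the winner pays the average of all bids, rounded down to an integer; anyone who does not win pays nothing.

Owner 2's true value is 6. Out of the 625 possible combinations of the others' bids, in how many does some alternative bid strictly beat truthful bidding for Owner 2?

4

Others bid (3, 3, 4, 4): truth gives 2; bid 4 gives 3 > 2. Violating.
Others bid (3, 4, 3, 4): truth gives 2; bid 4 gives 3 > 2. Violating.
Others bid (3, 4, 4, 3): truth gives 2; bid 4 gives 3 > 2. Violating.
Others bid (3, 4, 4, 4): truth gives 2; bid 4 gives 3 > 2. Violating.
Others bid (3, 3, 3, 3): truth gives 3; no alternative beats it.
Others bid (3, 3, 3, 4): truth gives 3; no alternative beats it.
(Checking all 625 profiles: 4 have a profitable deviation, 621 do not.)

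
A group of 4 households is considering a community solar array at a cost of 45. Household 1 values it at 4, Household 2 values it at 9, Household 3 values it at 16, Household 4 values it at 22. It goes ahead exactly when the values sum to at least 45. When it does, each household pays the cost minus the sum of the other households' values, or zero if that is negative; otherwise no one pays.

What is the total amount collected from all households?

Total value 51 ≥ cost 45, so it is built.
Household 1: others sum to 47; max(0, 45 - 47) = 0.
Household 2: others sum to 42; max(0, 45 - 42) = 3.
Household 3: others sum to 35; max(0, 45 - 35) = 10.
Household 4: others sum to 29; max(0, 45 - 29) = 16.
Total collected = 0 + 3 + 10 + 16 = 29.

29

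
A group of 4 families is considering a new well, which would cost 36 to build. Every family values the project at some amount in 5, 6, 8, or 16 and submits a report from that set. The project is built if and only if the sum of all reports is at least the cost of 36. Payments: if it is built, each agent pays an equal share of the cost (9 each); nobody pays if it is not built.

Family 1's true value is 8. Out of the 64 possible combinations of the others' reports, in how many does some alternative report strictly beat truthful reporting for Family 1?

Others report (5, 8, 16): truth gives -1; report 5 gives 0 > -1. Violating.
Others report (5, 16, 8): truth gives -1; report 5 gives 0 > -1. Violating.
Others report (6, 6, 16): truth gives -1; report 5 gives 0 > -1. Violating.
Others report (6, 8, 16): truth gives -1; report 5 gives 0 > -1. Violating.
Others report (5, 5, 5): truth gives 0; no alternative beats it.
Others report (5, 5, 6): truth gives 0; no alternative beats it.
(Checking all 64 profiles: 15 have a profitable deviation, 49 do not.)

15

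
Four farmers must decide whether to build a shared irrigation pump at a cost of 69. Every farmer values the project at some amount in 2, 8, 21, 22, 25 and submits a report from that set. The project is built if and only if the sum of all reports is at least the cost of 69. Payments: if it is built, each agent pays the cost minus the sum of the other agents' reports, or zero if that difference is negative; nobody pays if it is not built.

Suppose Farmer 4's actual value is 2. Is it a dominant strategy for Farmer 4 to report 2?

Check each profile of the others' reports and compare truth against every alternative report.
Others report (21, 21, 21): truth gives 0, best alternative gives -4.
Others report (21, 21, 22): truth gives 0, best alternative gives -3.
Others report (21, 22, 21): truth gives 0, best alternative gives -3.
Others report (22, 21, 21): truth gives 0, best alternative gives -3.
Others report (21, 22, 22): truth gives 0, best alternative gives -2.
Others report (22, 21, 22): truth gives 0, best alternative gives -2.
(Remaining 119 profiles checked similarly; truth is weakly best in each.)
In every case the truthful report is at least as good as any alternative, so it is a dominant strategy.

Yes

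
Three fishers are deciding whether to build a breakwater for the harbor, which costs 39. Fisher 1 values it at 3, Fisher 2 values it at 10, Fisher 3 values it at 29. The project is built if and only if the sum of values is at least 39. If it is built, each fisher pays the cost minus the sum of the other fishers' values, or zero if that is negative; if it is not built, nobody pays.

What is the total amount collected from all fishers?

33

Total value 42 ≥ cost 39, so it is built.
Fisher 1: others sum to 39; max(0, 39 - 39) = 0.
Fisher 2: others sum to 32; max(0, 39 - 32) = 7.
Fisher 3: others sum to 13; max(0, 39 - 13) = 26.
Total collected = 0 + 7 + 26 = 33.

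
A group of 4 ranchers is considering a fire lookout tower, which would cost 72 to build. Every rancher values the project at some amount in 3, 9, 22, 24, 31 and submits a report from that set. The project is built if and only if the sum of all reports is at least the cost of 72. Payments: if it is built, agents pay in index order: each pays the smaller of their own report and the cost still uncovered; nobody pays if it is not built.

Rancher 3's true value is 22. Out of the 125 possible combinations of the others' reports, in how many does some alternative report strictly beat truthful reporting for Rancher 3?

39

Others report (3, 31, 31): truth gives 0; report 9 gives 13 > 0. Violating.
Others report (9, 24, 31): truth gives 0; report 9 gives 13 > 0. Violating.
Others report (9, 31, 24): truth gives 0; report 9 gives 13 > 0. Violating.
Others report (9, 31, 31): truth gives 0; report 3 gives 19 > 0. Violating.
Others report (3, 3, 3): truth gives 0; no alternative beats it.
Others report (3, 3, 9): truth gives 0; no alternative beats it.
(Checking all 125 profiles: 39 have a profitable deviation, 86 do not.)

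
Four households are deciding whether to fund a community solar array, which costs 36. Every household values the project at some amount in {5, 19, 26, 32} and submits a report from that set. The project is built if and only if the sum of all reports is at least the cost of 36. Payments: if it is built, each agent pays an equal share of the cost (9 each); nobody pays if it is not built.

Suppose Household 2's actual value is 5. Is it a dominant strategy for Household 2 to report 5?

Check each profile of the others' reports and compare truth against every alternative report.
Others report (5, 5, 19): truth gives 0, best alternative gives -4.
Others report (5, 19, 5): truth gives 0, best alternative gives -4.
Others report (19, 5, 5): truth gives 0, best alternative gives -4.
Others report (5, 5, 26): truth gives -4, best alternative gives -4.
Others report (5, 5, 32): truth gives -4, best alternative gives -4.
Others report (5, 19, 19): truth gives -4, best alternative gives -4.
(Remaining 58 profiles checked similarly; truth is weakly best in each.)
In every case the truthful report is at least as good as any alternative, so it is a dominant strategy.

Yes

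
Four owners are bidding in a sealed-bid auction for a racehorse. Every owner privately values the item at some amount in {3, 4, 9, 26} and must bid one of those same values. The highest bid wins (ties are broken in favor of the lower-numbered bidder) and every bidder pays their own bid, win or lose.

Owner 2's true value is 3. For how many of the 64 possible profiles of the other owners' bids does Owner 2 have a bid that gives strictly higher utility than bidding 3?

4

Others bid (3, 3, 3): truth gives -3; bid 4 gives -1 > -3. Violating.
Others bid (3, 3, 4): truth gives -3; bid 4 gives -1 > -3. Violating.
Others bid (3, 4, 3): truth gives -3; bid 4 gives -1 > -3. Violating.
Others bid (3, 4, 4): truth gives -3; bid 4 gives -1 > -3. Violating.
Others bid (3, 3, 9): truth gives -3; no alternative beats it.
Others bid (3, 3, 26): truth gives -3; no alternative beats it.
(Checking all 64 profiles: 4 have a profitable deviation, 60 do not.)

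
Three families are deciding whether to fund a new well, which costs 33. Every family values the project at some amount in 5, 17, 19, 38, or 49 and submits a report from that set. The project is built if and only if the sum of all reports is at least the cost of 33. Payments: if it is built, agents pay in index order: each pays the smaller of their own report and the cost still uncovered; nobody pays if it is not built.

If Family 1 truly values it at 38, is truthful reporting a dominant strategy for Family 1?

Consider the case where Family 2 reports 5 and Family 3 reports 17.
Truthful report 38: project built, pays 33, utility 38 - 33 = 5.
Report 17 instead: project built, pays 17, utility 38 - 17 = 21.
Since 21 > 5, reporting 17 is strictly better here, so truthful reporting is not dominant.

No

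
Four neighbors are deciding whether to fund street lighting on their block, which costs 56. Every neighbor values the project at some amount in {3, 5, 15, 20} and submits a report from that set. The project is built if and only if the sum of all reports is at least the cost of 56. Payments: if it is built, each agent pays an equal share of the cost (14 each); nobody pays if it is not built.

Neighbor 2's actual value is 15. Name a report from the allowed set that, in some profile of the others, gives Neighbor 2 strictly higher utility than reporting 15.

20

Suppose Neighbor 1 reports 3, Neighbor 3 reports 15 and Neighbor 4 reports 20.
Report 15: project not built, utility 0.
Report 20: project built, pays 14, utility 15 - 14 = 1.
So reporting 20 beats truth here (1 > 0).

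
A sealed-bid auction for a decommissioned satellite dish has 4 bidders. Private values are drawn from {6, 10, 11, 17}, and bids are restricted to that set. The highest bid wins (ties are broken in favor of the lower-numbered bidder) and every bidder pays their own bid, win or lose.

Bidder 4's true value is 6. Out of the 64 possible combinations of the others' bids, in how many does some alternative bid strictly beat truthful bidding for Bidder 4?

Others bid (6, 6, 6): truth gives -6; bid 10 gives -4 > -6. Violating.
Others bid (6, 6, 10): truth gives -6; bid 11 gives -5 > -6. Violating.
Others bid (6, 10, 6): truth gives -6; bid 11 gives -5 > -6. Violating.
Others bid (6, 10, 10): truth gives -6; bid 11 gives -5 > -6. Violating.
Others bid (6, 6, 11): truth gives -6; no alternative beats it.
Others bid (6, 6, 17): truth gives -6; no alternative beats it.
(Checking all 64 profiles: 8 have a profitable deviation, 56 do not.)

8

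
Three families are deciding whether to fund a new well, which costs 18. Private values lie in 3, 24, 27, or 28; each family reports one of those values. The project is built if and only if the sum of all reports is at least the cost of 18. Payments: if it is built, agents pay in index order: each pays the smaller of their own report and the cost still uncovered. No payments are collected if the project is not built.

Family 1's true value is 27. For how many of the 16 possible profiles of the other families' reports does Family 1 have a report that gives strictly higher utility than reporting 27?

15

Others report (3, 24): truth gives 9; report 3 gives 24 > 9. Violating.
Others report (3, 27): truth gives 9; report 3 gives 24 > 9. Violating.
Others report (3, 28): truth gives 9; report 3 gives 24 > 9. Violating.
Others report (24, 3): truth gives 9; report 3 gives 24 > 9. Violating.
Others report (3, 3): truth gives 9; no alternative beats it.
(Checking all 16 profiles: 15 have a profitable deviation, 1 does not.)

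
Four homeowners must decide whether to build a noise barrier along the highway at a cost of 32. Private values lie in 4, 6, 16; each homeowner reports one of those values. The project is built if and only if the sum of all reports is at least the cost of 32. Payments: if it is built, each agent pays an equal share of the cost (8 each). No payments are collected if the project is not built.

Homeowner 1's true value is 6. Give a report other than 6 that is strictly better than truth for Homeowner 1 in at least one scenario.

4

Suppose Homeowner 2 reports 4, Homeowner 3 reports 6 and Homeowner 4 reports 16.
Report 6: project built, pays 8, utility 6 - 8 = -2.
Report 4: project not built, utility 0.
So reporting 4 beats truth here (0 > -2).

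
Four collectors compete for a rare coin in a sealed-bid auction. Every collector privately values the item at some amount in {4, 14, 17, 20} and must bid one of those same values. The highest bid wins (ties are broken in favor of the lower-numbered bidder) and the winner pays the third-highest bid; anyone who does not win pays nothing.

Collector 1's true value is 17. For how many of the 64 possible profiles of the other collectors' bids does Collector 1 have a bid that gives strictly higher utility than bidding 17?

Others bid (4, 4, 20): truth gives 0; bid 20 gives 13 > 0. Violating.
Others bid (4, 14, 20): truth gives 0; bid 20 gives 3 > 0. Violating.
Others bid (4, 20, 4): truth gives 0; bid 20 gives 13 > 0. Violating.
Others bid (4, 20, 14): truth gives 0; bid 20 gives 3 > 0. Violating.
Others bid (4, 4, 4): truth gives 13; no alternative beats it.
Others bid (4, 4, 14): truth gives 13; no alternative beats it.
(Checking all 64 profiles: 12 have a profitable deviation, 52 do not.)

12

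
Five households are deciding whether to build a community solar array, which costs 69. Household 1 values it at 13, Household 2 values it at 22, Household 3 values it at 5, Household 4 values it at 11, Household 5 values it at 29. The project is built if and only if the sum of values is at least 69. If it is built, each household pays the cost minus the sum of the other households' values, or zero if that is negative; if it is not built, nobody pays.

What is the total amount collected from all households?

Total value 80 ≥ cost 69, so it is built.
Household 1: others sum to 67; max(0, 69 - 67) = 2.
Household 2: others sum to 58; max(0, 69 - 58) = 11.
Household 3: others sum to 75; max(0, 69 - 75) = 0.
Household 4: others sum to 69; max(0, 69 - 69) = 0.
Household 5: others sum to 51; max(0, 69 - 51) = 18.
Total collected = 2 + 11 + 0 + 0 + 18 = 31.

31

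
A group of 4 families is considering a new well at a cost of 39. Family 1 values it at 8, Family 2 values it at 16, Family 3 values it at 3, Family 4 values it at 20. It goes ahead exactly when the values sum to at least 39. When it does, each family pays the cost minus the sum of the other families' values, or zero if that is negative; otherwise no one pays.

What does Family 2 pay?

Total value 47 ≥ cost 39, so the project is built.
The other families' values sum to 31.
Cost minus that sum is 39 - 31 = 8.

8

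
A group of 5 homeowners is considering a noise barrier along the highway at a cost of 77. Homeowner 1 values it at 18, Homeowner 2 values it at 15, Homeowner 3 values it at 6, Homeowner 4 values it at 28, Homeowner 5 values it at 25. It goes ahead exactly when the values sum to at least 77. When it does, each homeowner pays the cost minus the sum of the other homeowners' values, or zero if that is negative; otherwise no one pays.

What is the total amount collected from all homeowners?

26

Total value 92 ≥ cost 77, so it is built.
Homeowner 1: others sum to 74; max(0, 77 - 74) = 3.
Homeowner 2: others sum to 77; max(0, 77 - 77) = 0.
Homeowner 3: others sum to 86; max(0, 77 - 86) = 0.
Homeowner 4: others sum to 64; max(0, 77 - 64) = 13.
Homeowner 5: others sum to 67; max(0, 77 - 67) = 10.
Total collected = 3 + 0 + 0 + 13 + 10 = 26.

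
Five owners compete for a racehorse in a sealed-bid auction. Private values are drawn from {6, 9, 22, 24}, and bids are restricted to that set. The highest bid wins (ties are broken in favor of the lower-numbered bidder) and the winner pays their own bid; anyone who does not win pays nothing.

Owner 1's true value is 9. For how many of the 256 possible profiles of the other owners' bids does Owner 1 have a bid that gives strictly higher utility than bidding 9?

Others bid (6, 6, 6, 6): truth gives 0; bid 6 gives 3 > 0. Violating.
Others bid (6, 6, 6, 9): truth gives 0; no alternative beats it.
Others bid (6, 6, 6, 22): truth gives 0; no alternative beats it.
(Checking all 256 profiles: 1 has a profitable deviation, 255 do not.)

1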